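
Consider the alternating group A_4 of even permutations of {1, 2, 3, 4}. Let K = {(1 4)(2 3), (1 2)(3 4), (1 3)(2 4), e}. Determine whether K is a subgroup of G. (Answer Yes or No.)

Yes

|K| = 4 divides |G| = 12, consistent with Lagrange.
K contains the identity, every element's inverse is in K, and K is closed under ∘: it is a subgroup.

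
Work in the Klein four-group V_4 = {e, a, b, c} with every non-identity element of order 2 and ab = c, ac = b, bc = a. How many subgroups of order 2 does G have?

3

|G| = 4 and 2 | 4, so subgroups of order 2 are possible by Lagrange.
The subgroups of order 2 are: {e, a}; {e, b}; {e, c}.
So G has 3 subgroups of order 2.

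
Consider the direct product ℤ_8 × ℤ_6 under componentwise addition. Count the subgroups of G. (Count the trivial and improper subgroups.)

|G| = 48, so by Lagrange every subgroup order divides 48. Divisors: 1, 2, 3, 4, 6, 8, 12, 16, 24, 48.
Subgroups by order — order 1: 1; order 2: 3; order 3: 1; order 4: 3; order 6: 3; order 8: 3; order 12: 3; order 16: 1; order 24: 3; order 48: 1.
Total: 1 + 3 + 1 + 3 + 3 + 3 + 3 + 1 + 3 + 1 = 22.

22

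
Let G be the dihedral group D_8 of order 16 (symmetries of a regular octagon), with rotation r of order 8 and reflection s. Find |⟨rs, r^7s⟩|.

|⟨rs⟩| = 2 and |⟨r^7s⟩| = 2, so |H| is a multiple of lcm(2, 2) = 2 and divides |G| = 16.
Closing under the operation: H = {e, r^2, r^4, r^6, rs, r^3s, r^5s, r^7s}, so |H| = 8.

8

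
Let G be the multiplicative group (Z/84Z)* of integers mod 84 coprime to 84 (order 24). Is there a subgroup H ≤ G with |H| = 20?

No

20 does not divide |G| = 24, so by Lagrange no subgroup of order 20 exists.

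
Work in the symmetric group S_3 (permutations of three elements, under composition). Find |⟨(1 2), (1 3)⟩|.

6

|⟨(1 2)⟩| = 2 and |⟨(1 3)⟩| = 2, so |H| is a multiple of lcm(2, 2) = 2 and divides |G| = 6.
Closing {(1 2), (1 3)} under the group operation gives all of G, so |H| = 6.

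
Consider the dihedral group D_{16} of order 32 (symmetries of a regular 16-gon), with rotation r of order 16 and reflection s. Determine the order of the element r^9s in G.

Computing powers of r^9s: the smallest k with (r^9s)^k = e is k = 2.

2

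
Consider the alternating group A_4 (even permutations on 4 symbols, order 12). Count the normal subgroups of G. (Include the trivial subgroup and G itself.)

G has 10 subgroups. Checking conjugation-invariance by order — order 1: 1/1 normal; order 2: 0/3 normal; order 3: 0/4 normal; order 4: 1/1 normal; order 12: 1/1 normal.
Total normal subgroups: 3.

3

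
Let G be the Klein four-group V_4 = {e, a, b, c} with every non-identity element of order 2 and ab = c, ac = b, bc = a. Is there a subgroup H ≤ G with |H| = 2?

Yes

2 | 4. A subgroup of order 2 is {e, a}.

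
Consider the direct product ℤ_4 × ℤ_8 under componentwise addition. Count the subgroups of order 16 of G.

|G| = 32 and 16 | 32, so subgroups of order 16 are possible by Lagrange.
The subgroups of order 16 are: {(0,0), (0,1), (0,2), (0,3), (0,4), (0,5), (0,6), (0,7), (2,0), (2,1), (2,2), (2,3), (2,4), (2,5), (2,6), (2,7)}; {(0,0), (0,2), (0,4), (0,6), (1,0), (1,2), (1,4), (1,6), (2,0), (2,2), (2,4), (2,6), (3,0), (3,2), (3,4), (3,6)}; {(0,0), (0,2), (0,4), (0,6), (1,1), (1,3), (1,5), (1,7), (2,0), (2,2), (2,4), (2,6), (3,1), (3,3), (3,5), (3,7)}.
So G has 3 subgroups of order 16.

3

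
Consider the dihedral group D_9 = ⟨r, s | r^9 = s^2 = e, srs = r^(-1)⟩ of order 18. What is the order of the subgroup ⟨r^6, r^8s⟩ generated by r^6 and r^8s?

|⟨r^6⟩| = 3 and |⟨r^8s⟩| = 2, so |H| is a multiple of lcm(3, 2) = 6 and divides |G| = 18.
Closing under the operation: H = {e, r^3, r^6, r^2s, r^5s, r^8s}, so |H| = 6.

6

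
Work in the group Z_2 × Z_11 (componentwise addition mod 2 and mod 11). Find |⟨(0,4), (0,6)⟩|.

|⟨(0,4)⟩| = 11 and |⟨(0,6)⟩| = 11, so |H| is a multiple of lcm(11, 11) = 11 and divides |G| = 22.
Closing under the operation: H = {(0,0), (0,1), (0,2), (0,3), (0,4), (0,5), (0,6), (0,7), (0,8), (0,9), (0,10)}, so |H| = 11.

11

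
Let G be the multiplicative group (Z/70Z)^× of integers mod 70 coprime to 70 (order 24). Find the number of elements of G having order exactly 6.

6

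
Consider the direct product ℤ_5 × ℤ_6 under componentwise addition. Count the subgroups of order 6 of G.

1

|G| = 30 and 6 | 30, so subgroups of order 6 are possible by Lagrange.
The subgroups of order 6 are: {(0,0), (0,1), (0,2), (0,3), (0,4), (0,5)}.
So G has 1 subgroup of order 6.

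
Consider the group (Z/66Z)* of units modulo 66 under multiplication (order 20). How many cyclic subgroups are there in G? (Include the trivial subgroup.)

8

Group the elements of G by the cyclic subgroup they generate; each cyclic subgroup of order d accounts for φ(d) elements.
Cyclic subgroups by order — order 1: 1; order 2: 3; order 5: 1; order 10: 3.
Total: 8.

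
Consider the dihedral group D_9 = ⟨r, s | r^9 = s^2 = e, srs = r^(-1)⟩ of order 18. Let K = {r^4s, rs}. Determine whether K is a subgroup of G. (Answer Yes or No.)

No

The identity e ∉ K, so K is not a subgroup.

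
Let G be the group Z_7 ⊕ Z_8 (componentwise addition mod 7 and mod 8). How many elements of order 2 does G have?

1

An element (a,b) has order lcm(ord(a), ord(b)); count pairs with lcm equal to 2.
Enumerating gives 1 such elements.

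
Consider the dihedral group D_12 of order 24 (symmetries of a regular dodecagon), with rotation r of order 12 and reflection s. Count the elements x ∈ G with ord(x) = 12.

The elements of order 12 are: r, r^5, r^7, r^11.
That's 4.

4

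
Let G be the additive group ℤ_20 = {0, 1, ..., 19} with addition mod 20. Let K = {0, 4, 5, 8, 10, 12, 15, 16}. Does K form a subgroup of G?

No

|K| = 8 does not divide |G| = 20, so by Lagrange K is not a subgroup.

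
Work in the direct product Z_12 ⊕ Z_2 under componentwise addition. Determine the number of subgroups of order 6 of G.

3

|G| = 24 and 6 | 24, so subgroups of order 6 are possible by Lagrange.
The subgroups of order 6 are: {(0,0), (0,1), (4,0), (4,1), (8,0), (8,1)}; {(0,0), (2,0), (4,0), (6,0), (8,0), (10,0)}; {(0,0), (2,1), (4,0), (6,1), (8,0), (10,1)}.
So G has 3 subgroups of order 6.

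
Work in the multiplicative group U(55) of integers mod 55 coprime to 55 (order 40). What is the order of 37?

20

Compute successive powers of 37 mod 55: 37, 49, 53, 36, 12, 4, 38, 31, …; 37^20 ≡ 1 (mod 55).
So |⟨37⟩| = 20.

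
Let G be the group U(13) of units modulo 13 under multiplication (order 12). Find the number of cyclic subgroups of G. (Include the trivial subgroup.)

6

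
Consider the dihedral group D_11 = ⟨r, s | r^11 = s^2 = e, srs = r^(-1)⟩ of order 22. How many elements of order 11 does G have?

Enumerating element orders in G gives 10 elements of order 11.

10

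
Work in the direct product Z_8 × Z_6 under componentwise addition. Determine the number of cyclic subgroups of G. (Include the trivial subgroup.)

A cyclic subgroup of order d is generated by each of its φ(d) elements of order d, so the cyclic subgroups of order d number (#elements of order d)/φ(d).
Cyclic subgroups by order — order 1: 1; order 2: 3; order 3: 1; order 4: 2; order 6: 3; order 8: 2; order 12: 2; order 24: 2.
Total: 16.

16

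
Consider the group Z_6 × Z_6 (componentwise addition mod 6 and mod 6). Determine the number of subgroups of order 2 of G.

|G| = 36 and 2 | 36, so subgroups of order 2 are possible by Lagrange.
The subgroups of order 2 are: {(0,0), (0,3)}; {(0,0), (3,0)}; {(0,0), (3,3)}.
So G has 3 subgroups of order 2.

3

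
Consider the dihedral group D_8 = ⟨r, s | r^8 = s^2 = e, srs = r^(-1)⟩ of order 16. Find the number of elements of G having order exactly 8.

4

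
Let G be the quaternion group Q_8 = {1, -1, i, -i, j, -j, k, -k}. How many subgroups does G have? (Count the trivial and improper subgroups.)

|G| = 8, so by Lagrange every subgroup order divides 8. Divisors: 1, 2, 4, 8.
Subgroups by order — order 1: 1; order 2: 1; order 4: 3; order 8: 1.
Total: 1 + 1 + 3 + 1 = 6.

6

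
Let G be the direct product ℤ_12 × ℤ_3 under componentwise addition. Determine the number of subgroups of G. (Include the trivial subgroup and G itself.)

|G| = 36, so by Lagrange every subgroup order divides 36. Divisors: 1, 2, 3, 4, 6, 9, 12, 18, 36.
Subgroups by order — order 1: 1; order 2: 1; order 3: 4; order 4: 1; order 6: 4; order 9: 1; order 12: 4; order 18: 1; order 36: 1.
Total: 1 + 1 + 4 + 1 + 4 + 1 + 4 + 1 + 1 = 18.

18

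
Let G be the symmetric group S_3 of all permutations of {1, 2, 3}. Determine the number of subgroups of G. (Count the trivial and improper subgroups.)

|G| = 6, so by Lagrange every subgroup order divides 6. Divisors: 1, 2, 3, 6.
Subgroups by order — order 1: 1; order 2: 3; order 3: 1; order 6: 1.
Total: 1 + 3 + 1 + 1 = 6.

6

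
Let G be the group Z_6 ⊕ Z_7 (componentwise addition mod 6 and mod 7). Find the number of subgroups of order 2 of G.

|G| = 42 and 2 | 42, so subgroups of order 2 are possible by Lagrange.
The subgroups of order 2 are: {(0,0), (3,0)}.
So G has 1 subgroup of order 2.

1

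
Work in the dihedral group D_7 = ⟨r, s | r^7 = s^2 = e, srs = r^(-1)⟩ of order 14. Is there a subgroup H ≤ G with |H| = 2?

2 | 14. A subgroup of order 2 is {e, r^2s}.

Yes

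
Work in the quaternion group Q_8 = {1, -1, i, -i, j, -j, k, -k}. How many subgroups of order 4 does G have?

3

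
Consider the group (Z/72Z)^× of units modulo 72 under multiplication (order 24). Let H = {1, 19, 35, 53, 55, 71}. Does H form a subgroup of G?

Closure fails: 35 · 71 = 37 ∉ H. So H is not a subgroup.

No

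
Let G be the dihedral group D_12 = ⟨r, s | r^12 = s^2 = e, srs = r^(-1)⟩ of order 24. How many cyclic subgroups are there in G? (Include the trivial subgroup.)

18

Group the elements of G by the cyclic subgroup they generate; each cyclic subgroup of order d accounts for φ(d) elements.
Cyclic subgroups by order — order 1: 1; order 2: 13; order 3: 1; order 4: 1; order 6: 1; order 12: 1.
Total: 18.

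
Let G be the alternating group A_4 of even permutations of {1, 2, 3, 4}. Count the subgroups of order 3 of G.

4

|G| = 12 and 3 | 12, so subgroups of order 3 are possible by Lagrange.
The subgroups of order 3 are: {e, (1 2 3), (1 3 2)}; {e, (1 2 4), (1 4 2)}; {e, (1 3 4), (1 4 3)}; {e, (2 3 4), (2 4 3)}.
So G has 4 subgroups of order 3.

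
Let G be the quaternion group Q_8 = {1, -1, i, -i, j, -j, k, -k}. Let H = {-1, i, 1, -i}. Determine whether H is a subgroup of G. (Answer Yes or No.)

|H| = 4 divides |G| = 8, consistent with Lagrange.
H contains the identity, every element's inverse is in H, and H is closed under ·: it is a subgroup.
In fact H = ⟨-i⟩.

Yes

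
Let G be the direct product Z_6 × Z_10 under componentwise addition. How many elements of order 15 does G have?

8

An element (a,b) has order lcm(ord(a), ord(b)); count pairs with lcm equal to 15.
Enumerating gives 8 such elements.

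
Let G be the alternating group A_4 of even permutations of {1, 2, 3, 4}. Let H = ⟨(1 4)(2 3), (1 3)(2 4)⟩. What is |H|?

|⟨(1 4)(2 3)⟩| = 2 and |⟨(1 3)(2 4)⟩| = 2, so |H| is a multiple of lcm(2, 2) = 2 and divides |G| = 12.
Closing under the operation: H = {e, (1 2)(3 4), (1 3)(2 4), (1 4)(2 3)}, so |H| = 4.

4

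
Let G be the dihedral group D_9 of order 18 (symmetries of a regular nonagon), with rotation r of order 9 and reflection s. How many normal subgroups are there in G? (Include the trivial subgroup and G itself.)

G has 16 subgroups. Checking conjugation-invariance by order — order 1: 1/1 normal; order 2: 0/9 normal; order 3: 1/1 normal; order 6: 0/3 normal; order 9: 1/1 normal; order 18: 1/1 normal.
Total normal subgroups: 4.

4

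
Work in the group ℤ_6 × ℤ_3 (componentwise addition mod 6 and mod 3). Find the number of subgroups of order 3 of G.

4

|G| = 18 and 3 | 18, so subgroups of order 3 are possible by Lagrange.
The subgroups of order 3 are: {(0,0), (0,1), (0,2)}; {(0,0), (2,0), (4,0)}; {(0,0), (2,1), (4,2)}; {(0,0), (2,2), (4,1)}.
So G has 4 subgroups of order 3.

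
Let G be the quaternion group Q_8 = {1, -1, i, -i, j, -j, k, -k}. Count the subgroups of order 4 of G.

|G| = 8 and 4 | 8, so subgroups of order 4 are possible by Lagrange.
The subgroups of order 4 are: {1, -1, i, -i}; {1, -1, j, -j}; {1, -1, k, -k}.
So G has 3 subgroups of order 4.

3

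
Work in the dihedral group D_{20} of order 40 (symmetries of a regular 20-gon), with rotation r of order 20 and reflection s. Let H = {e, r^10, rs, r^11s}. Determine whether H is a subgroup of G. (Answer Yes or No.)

Yes

|H| = 4 divides |G| = 40, consistent with Lagrange.
H contains the identity, every element's inverse is in H, and H is closed under ·: it is a subgroup.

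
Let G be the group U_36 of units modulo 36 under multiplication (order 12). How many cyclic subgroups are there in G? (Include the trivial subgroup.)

8

A cyclic subgroup of order d is generated by each of its φ(d) elements of order d, so the cyclic subgroups of order d number (#elements of order d)/φ(d).
Cyclic subgroups by order — order 1: 1; order 2: 3; order 3: 1; order 6: 3.
Total: 8.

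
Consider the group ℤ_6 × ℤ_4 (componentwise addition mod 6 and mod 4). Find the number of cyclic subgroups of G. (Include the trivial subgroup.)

12

A cyclic subgroup of order d is generated by each of its φ(d) elements of order d, so the cyclic subgroups of order d number (#elements of order d)/φ(d).
Cyclic subgroups by order — order 1: 1; order 2: 3; order 3: 1; order 4: 2; order 6: 3; order 12: 2.
Total: 12.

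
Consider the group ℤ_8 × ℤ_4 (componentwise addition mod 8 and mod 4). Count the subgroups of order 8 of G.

|G| = 32 and 8 | 32, so subgroups of order 8 are possible by Lagrange.
The subgroups of order 8 are: {(0,0), (0,1), (0,2), (0,3), (4,0), (4,1), (4,2), (4,3)}; {(0,0), (0,2), (2,0), (2,2), (4,0), (4,2), (6,0), (6,2)}; {(0,0), (0,2), (2,1), (2,3), (4,0), (4,2), (6,1), (6,3)}; {(0,0), (1,0), (2,0), (3,0), (4,0), (5,0), (6,0), (7,0)}; … (7 in all).
So G has 7 subgroups of order 8.

7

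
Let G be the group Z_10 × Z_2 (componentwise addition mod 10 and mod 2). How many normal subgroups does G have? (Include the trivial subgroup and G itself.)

10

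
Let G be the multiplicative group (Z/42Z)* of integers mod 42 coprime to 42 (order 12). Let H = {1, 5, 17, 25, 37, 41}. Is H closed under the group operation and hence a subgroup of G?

Yes

|H| = 6 divides |G| = 12, consistent with Lagrange.
H contains the identity, every element's inverse is in H, and H is closed under ·: it is a subgroup.
In fact H = ⟨17⟩.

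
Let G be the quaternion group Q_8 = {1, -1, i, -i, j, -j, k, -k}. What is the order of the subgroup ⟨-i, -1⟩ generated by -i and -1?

|⟨-i⟩| = 4 and |⟨-1⟩| = 2, so |H| is a multiple of lcm(4, 2) = 4 and divides |G| = 8.
Closing under the operation: H = {1, -1, i, -i}, so |H| = 4.

4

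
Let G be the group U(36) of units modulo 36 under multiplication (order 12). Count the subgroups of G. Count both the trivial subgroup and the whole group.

10

|G| = 12, so by Lagrange every subgroup order divides 12. Divisors: 1, 2, 3, 4, 6, 12.
Subgroups by order — order 1: 1; order 2: 3; order 3: 1; order 4: 1; order 6: 3; order 12: 1.
Total: 1 + 3 + 1 + 1 + 3 + 1 = 10.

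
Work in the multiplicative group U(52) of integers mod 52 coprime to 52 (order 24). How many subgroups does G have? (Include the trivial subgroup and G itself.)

16

|G| = 24, so by Lagrange every subgroup order divides 24. Divisors: 1, 2, 3, 4, 6, 8, 12, 24.
Subgroups by order — order 1: 1; order 2: 3; order 3: 1; order 4: 3; order 6: 3; order 8: 1; order 12: 3; order 24: 1.
Total: 1 + 3 + 1 + 3 + 3 + 1 + 3 + 1 = 16.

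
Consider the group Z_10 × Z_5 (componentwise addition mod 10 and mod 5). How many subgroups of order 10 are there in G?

6

|G| = 50 and 10 | 50, so subgroups of order 10 are possible by Lagrange.
The subgroups of order 10 are: {(0,0), (0,1), (0,2), (0,3), (0,4), (5,0), (5,1), (5,2), (5,3), (5,4)}; {(0,0), (1,0), (2,0), (3,0), (4,0), (5,0), (6,0), (7,0), (8,0), (9,0)}; {(0,0), (1,1), (2,2), (3,3), (4,4), (5,0), (6,1), (7,2), (8,3), (9,4)}; {(0,0), (1,2), (2,4), (3,1), (4,3), (5,0), (6,2), (7,4), (8,1), (9,3)}; … (6 in all).
So G has 6 subgroups of order 10.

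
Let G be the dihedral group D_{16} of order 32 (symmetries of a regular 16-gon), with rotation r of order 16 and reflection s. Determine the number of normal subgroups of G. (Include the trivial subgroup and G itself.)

8

G has 36 subgroups. Checking conjugation-invariance by order — order 1: 1/1 normal; order 2: 1/17 normal; order 4: 1/9 normal; order 8: 1/5 normal; order 16: 3/3 normal; order 32: 1/1 normal.
Total normal subgroups: 8.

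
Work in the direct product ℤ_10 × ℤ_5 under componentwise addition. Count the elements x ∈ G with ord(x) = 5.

24

An element (a,b) has order lcm(ord(a), ord(b)); count pairs with lcm equal to 5.
Enumerating gives 24 such elements.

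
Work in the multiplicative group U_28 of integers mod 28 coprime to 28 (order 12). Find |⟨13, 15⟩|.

|⟨13⟩| = 2 and |⟨15⟩| = 2, so |H| is a multiple of lcm(2, 2) = 2 and divides |G| = 12.
Closing under the operation: H = {1, 13, 15, 27}, so |H| = 4.

4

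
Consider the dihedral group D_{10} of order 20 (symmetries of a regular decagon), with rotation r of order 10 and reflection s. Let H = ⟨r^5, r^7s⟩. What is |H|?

|⟨r^5⟩| = 2 and |⟨r^7s⟩| = 2, so |H| is a multiple of lcm(2, 2) = 2 and divides |G| = 20.
Closing under the operation: H = {e, r^5, r^2s, r^7s}, so |H| = 4.

4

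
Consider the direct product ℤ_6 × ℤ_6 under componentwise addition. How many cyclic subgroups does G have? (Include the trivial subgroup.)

Each element a generates a cyclic subgroup ⟨a⟩; distinct elements may generate the same one (a cyclic group of order d has φ(d) generators).
Cyclic subgroups by order — order 1: 1; order 2: 3; order 3: 4; order 6: 12.
Total: 20.

20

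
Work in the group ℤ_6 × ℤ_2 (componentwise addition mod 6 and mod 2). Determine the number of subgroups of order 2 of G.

3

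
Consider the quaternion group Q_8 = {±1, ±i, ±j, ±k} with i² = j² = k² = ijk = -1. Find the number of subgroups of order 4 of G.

3

|G| = 8 and 4 | 8, so subgroups of order 4 are possible by Lagrange.
The subgroups of order 4 are: {1, -1, i, -i}; {1, -1, j, -j}; {1, -1, k, -k}.
So G has 3 subgroups of order 4.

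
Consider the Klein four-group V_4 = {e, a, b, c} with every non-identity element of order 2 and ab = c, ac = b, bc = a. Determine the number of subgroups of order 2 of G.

|G| = 4 and 2 | 4, so subgroups of order 2 are possible by Lagrange.
The subgroups of order 2 are: {e, a}; {e, b}; {e, c}.
So G has 3 subgroups of order 2.

3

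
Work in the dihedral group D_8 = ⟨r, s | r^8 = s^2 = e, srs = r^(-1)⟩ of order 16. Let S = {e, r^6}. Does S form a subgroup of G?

r^6 ∈ S but its inverse r^2 ∉ S, so S is not a subgroup.

No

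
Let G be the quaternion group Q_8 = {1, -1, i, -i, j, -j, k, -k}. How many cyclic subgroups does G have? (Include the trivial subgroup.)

5

Group the elements of G by the cyclic subgroup they generate; each cyclic subgroup of order d accounts for φ(d) elements.
Cyclic subgroups by order — order 1: 1; order 2: 1; order 4: 3.
Total: 5.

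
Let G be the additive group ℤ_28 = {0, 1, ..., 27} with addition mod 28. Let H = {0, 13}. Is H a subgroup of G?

No

13 ∈ H but its inverse 15 ∉ H, so H is not a subgroup.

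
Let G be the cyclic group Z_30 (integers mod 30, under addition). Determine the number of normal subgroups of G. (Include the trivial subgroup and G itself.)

G is abelian, so every subgroup is normal.
G has 8 subgroups in total, hence 8 normal subgroups.

8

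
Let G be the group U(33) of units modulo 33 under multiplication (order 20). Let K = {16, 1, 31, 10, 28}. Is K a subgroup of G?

No

28 ∈ K but its inverse 13 ∉ K, so K is not a subgroup.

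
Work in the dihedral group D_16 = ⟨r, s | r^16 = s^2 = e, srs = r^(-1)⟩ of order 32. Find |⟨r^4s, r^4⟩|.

8

|⟨r^4s⟩| = 2 and |⟨r^4⟩| = 4, so |H| is a multiple of lcm(2, 4) = 4 and divides |G| = 32.
Closing under the operation: H = {e, r^4, r^8, r^12, s, r^4s, r^8s, r^12s}, so |H| = 8.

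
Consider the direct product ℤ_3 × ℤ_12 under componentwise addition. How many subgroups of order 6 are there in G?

|G| = 36 and 6 | 36, so subgroups of order 6 are possible by Lagrange.
The subgroups of order 6 are: {(0,0), (0,2), (0,4), (0,6), (0,8), (0,10)}; {(0,0), (0,6), (1,0), (1,6), (2,0), (2,6)}; {(0,0), (0,6), (1,4), (1,10), (2,2), (2,8)}; {(0,0), (0,6), (1,2), (1,8), (2,4), (2,10)}.
So G has 4 subgroups of order 6.

4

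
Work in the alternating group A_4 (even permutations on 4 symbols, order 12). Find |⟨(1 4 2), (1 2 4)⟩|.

3

|⟨(1 4 2)⟩| = 3 and |⟨(1 2 4)⟩| = 3, so |H| is a multiple of lcm(3, 3) = 3 and divides |G| = 12.
Closing under the operation: H = {e, (1 2 4), (1 4 2)}, so |H| = 3.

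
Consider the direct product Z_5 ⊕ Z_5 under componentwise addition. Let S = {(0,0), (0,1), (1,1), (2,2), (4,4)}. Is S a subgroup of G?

No

(0,1) ∈ S but its inverse (0,4) ∉ S, so S is not a subgroup.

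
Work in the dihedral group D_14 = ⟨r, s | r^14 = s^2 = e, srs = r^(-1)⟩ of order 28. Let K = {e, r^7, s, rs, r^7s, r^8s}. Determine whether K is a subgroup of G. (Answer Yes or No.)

|K| = 6 does not divide |G| = 28, so by Lagrange K is not a subgroup.

No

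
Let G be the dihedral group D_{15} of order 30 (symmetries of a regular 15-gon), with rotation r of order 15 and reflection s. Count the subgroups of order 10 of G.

3

|G| = 30 and 10 | 30, so subgroups of order 10 are possible by Lagrange.
The subgroups of order 10 are: {e, r^3, r^6, r^9, r^12, rs, r^4s, r^7s, r^10s, r^13s}; {e, r^3, r^6, r^9, r^12, r^2s, r^5s, r^8s, r^11s, r^14s}; {e, r^3, r^6, r^9, r^12, s, r^3s, r^6s, r^9s, r^12s}.
So G has 3 subgroups of order 10.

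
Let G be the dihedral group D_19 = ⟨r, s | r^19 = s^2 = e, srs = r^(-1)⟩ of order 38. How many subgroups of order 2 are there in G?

19

|G| = 38 and 2 | 38, so subgroups of order 2 are possible by Lagrange.
The subgroups of order 2 are: {e, r^10s}; {e, r^11s}; {e, r^12s}; {e, r^13s}; … (19 in all).
So G has 19 subgroups of order 2.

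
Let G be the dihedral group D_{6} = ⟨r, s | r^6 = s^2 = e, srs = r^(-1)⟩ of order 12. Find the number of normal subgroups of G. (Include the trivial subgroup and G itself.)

7

G has 16 subgroups. Checking conjugation-invariance by order — order 1: 1/1 normal; order 2: 1/7 normal; order 3: 1/1 normal; order 4: 0/3 normal; order 6: 3/3 normal; order 12: 1/1 normal.
Total normal subgroups: 7.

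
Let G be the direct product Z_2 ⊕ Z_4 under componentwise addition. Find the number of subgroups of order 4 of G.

3

|G| = 8 and 4 | 8, so subgroups of order 4 are possible by Lagrange.
The subgroups of order 4 are: {(0,0), (0,1), (0,2), (0,3)}; {(0,0), (0,2), (1,0), (1,2)}; {(0,0), (0,2), (1,1), (1,3)}.
So G has 3 subgroups of order 4.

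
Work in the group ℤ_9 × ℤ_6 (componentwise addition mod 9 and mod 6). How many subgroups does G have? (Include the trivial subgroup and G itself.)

|G| = 54, so by Lagrange every subgroup order divides 54. Divisors: 1, 2, 3, 6, 9, 18, 27, 54.
Subgroups by order — order 1: 1; order 2: 1; order 3: 4; order 6: 4; order 9: 4; order 18: 4; order 27: 1; order 54: 1.
Total: 1 + 1 + 4 + 4 + 4 + 4 + 1 + 1 = 20.

20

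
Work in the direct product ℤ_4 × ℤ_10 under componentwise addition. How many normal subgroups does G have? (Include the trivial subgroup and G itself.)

G is abelian, so every subgroup is normal.
G has 16 subgroups in total, hence 16 normal subgroups.

16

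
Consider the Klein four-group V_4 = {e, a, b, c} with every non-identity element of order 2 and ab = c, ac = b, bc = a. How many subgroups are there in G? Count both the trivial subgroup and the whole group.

|G| = 4, so by Lagrange every subgroup order divides 4. Divisors: 1, 2, 4.
Subgroups by order — order 1: 1; order 2: 3; order 4: 1.
Total: 1 + 3 + 1 = 5.

5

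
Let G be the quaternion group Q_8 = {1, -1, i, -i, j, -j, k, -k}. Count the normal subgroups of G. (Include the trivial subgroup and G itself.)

G has 6 subgroups. Checking conjugation-invariance by order — order 1: 1/1 normal; order 2: 1/1 normal; order 4: 3/3 normal; order 8: 1/1 normal.
Total normal subgroups: 6.

6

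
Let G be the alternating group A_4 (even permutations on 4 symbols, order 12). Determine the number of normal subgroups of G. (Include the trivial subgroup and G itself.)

3

G has 10 subgroups. Checking conjugation-invariance by order — order 1: 1/1 normal; order 2: 0/3 normal; order 3: 0/4 normal; order 4: 1/1 normal; order 12: 1/1 normal.
Total normal subgroups: 3.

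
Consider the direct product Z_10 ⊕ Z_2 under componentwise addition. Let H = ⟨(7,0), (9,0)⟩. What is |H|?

10

|⟨(7,0)⟩| = 10 and |⟨(9,0)⟩| = 10, so |H| is a multiple of lcm(10, 10) = 10 and divides |G| = 20.
Closing under the operation: H = {(0,0), (1,0), (2,0), (3,0), (4,0), (5,0), (6,0), (7,0), (8,0), (9,0)}, so |H| = 10.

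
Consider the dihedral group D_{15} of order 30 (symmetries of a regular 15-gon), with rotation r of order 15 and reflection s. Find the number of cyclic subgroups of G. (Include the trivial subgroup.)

A cyclic subgroup of order d is generated by each of its φ(d) elements of order d, so the cyclic subgroups of order d number (#elements of order d)/φ(d).
Cyclic subgroups by order — order 1: 1; order 2: 15; order 3: 1; order 5: 1; order 15: 1.
Total: 19.

19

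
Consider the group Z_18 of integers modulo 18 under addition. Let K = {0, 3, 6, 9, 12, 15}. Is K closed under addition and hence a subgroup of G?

|K| = 6 divides |G| = 18, consistent with Lagrange.
K contains the identity, every element's inverse is in K, and K is closed under +: it is a subgroup.
In fact K = ⟨3⟩.

Yes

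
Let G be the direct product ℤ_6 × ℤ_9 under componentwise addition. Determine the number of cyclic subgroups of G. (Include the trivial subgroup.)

Each element a generates a cyclic subgroup ⟨a⟩; distinct elements may generate the same one (a cyclic group of order d has φ(d) generators).
Cyclic subgroups by order — order 1: 1; order 2: 1; order 3: 4; order 6: 4; order 9: 3; order 18: 3.
Total: 16.

16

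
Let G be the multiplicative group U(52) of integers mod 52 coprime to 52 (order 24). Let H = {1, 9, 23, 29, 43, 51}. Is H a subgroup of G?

|H| = 6 divides |G| = 24, consistent with Lagrange.
H contains the identity, every element's inverse is in H, and H is closed under ·: it is a subgroup.
In fact H = ⟨23⟩.

Yes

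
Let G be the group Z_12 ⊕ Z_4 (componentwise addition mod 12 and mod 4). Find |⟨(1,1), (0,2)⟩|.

|⟨(1,1)⟩| = 12 and |⟨(0,2)⟩| = 2, so |H| is a multiple of lcm(12, 2) = 12 and divides |G| = 48.
Closing under the operation: H = {(0,0), (0,2), (1,1), (1,3), (2,0), (2,2), (3,1), (3,3), (4,0), (4,2), (5,1), (5,3), (6,0), (6,2), (7,1), (7,3), (8,0), (8,2), (9,1), (9,3), (10,0), (10,2), (11,1), (11,3)}, so |H| = 24.

24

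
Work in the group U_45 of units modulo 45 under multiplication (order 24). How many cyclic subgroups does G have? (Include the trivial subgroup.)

A cyclic subgroup of order d is generated by each of its φ(d) elements of order d, so the cyclic subgroups of order d number (#elements of order d)/φ(d).
Cyclic subgroups by order — order 1: 1; order 2: 3; order 3: 1; order 4: 2; order 6: 3; order 12: 2.
Total: 12.

12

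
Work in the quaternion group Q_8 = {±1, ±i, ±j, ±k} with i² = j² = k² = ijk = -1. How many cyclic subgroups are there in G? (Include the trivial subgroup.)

5

Each element a generates a cyclic subgroup ⟨a⟩; distinct elements may generate the same one (a cyclic group of order d has φ(d) generators).
Cyclic subgroups by order — order 1: 1; order 2: 1; order 4: 3.
Total: 5.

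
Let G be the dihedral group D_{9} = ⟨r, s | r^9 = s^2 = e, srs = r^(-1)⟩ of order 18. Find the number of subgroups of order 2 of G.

9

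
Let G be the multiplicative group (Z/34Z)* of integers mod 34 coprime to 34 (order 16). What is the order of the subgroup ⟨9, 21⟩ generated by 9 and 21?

8

|⟨9⟩| = 8 and |⟨21⟩| = 4, so |H| is a multiple of lcm(8, 4) = 8 and divides |G| = 16.
Closing under the operation: H = {1, 9, 13, 15, 19, 21, 25, 33}, so |H| = 8.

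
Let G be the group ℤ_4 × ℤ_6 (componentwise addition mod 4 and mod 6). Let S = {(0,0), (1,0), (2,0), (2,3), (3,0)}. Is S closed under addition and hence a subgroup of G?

|S| = 5 does not divide |G| = 24, so by Lagrange S is not a subgroup.

No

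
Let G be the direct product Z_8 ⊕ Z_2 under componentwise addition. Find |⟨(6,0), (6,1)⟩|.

8

|⟨(6,0)⟩| = 4 and |⟨(6,1)⟩| = 4, so |H| is a multiple of lcm(4, 4) = 4 and divides |G| = 16.
Closing under the operation: H = {(0,0), (0,1), (2,0), (2,1), (4,0), (4,1), (6,0), (6,1)}, so |H| = 8.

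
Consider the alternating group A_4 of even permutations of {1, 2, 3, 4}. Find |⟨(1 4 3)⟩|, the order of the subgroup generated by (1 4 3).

3

Computing powers of (1 4 3): the smallest k with ((1 4 3))^k = e is k = 3.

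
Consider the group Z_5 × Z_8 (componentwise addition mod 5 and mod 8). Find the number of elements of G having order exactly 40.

16

An element (a,b) has order lcm(ord(a), ord(b)); count pairs with lcm equal to 40.
Enumerating gives 16 such elements.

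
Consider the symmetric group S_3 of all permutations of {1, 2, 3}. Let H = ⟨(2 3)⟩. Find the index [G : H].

|⟨(2 3)⟩| = 2 and |G| = 6.
By Lagrange, [G : H] = |G|/|H| = 6/2 = 3.

3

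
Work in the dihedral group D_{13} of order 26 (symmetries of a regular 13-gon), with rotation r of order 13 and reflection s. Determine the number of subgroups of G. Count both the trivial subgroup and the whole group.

|G| = 26, so by Lagrange every subgroup order divides 26. Divisors: 1, 2, 13, 26.
Subgroups by order — order 1: 1; order 2: 13; order 13: 1; order 26: 1.
Total: 1 + 13 + 1 + 1 = 16.

16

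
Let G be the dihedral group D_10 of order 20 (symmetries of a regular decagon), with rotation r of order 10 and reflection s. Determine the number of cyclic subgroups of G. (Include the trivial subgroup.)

14

A cyclic subgroup of order d is generated by each of its φ(d) elements of order d, so the cyclic subgroups of order d number (#elements of order d)/φ(d).
Cyclic subgroups by order — order 1: 1; order 2: 11; order 5: 1; order 10: 1.
Total: 14.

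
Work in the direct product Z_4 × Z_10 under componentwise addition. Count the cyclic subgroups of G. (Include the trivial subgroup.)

Each element a generates a cyclic subgroup ⟨a⟩; distinct elements may generate the same one (a cyclic group of order d has φ(d) generators).
Cyclic subgroups by order — order 1: 1; order 2: 3; order 4: 2; order 5: 1; order 10: 3; order 20: 2.
Total: 12.

12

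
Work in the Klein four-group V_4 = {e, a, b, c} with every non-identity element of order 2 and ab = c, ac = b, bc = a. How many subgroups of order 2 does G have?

3

|G| = 4 and 2 | 4, so subgroups of order 2 are possible by Lagrange.
The subgroups of order 2 are: {e, a}; {e, b}; {e, c}.
So G has 3 subgroups of order 2.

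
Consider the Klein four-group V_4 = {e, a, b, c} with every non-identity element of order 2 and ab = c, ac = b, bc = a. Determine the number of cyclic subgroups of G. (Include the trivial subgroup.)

4

Each element a generates a cyclic subgroup ⟨a⟩; distinct elements may generate the same one (a cyclic group of order d has φ(d) generators).
Cyclic subgroups by order — order 1: 1; order 2: 3.
Total: 4.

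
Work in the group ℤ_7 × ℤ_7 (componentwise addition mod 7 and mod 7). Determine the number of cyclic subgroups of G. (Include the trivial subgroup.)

Group the elements of G by the cyclic subgroup they generate; each cyclic subgroup of order d accounts for φ(d) elements.
Cyclic subgroups by order — order 1: 1; order 7: 8.
Total: 9.

9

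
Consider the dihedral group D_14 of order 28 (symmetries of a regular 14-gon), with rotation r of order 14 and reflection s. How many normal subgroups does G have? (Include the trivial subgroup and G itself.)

G has 28 subgroups. Checking conjugation-invariance by order — order 1: 1/1 normal; order 2: 1/15 normal; order 4: 0/7 normal; order 7: 1/1 normal; order 14: 3/3 normal; order 28: 1/1 normal.
Total normal subgroups: 7.

7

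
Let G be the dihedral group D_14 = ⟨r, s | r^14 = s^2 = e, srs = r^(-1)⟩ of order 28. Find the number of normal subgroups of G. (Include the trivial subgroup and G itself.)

7

G has 28 subgroups. Checking conjugation-invariance by order — order 1: 1/1 normal; order 2: 1/15 normal; order 4: 0/7 normal; order 7: 1/1 normal; order 14: 3/3 normal; order 28: 1/1 normal.
Total normal subgroups: 7.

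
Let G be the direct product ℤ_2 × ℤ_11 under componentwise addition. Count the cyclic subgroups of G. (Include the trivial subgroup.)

A cyclic subgroup of order d is generated by each of its φ(d) elements of order d, so the cyclic subgroups of order d number (#elements of order d)/φ(d).
Cyclic subgroups by order — order 1: 1; order 2: 1; order 11: 1; order 22: 1.
Total: 4.

4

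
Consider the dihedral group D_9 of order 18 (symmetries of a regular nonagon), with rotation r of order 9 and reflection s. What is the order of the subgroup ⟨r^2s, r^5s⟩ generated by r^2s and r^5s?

|⟨r^2s⟩| = 2 and |⟨r^5s⟩| = 2, so |H| is a multiple of lcm(2, 2) = 2 and divides |G| = 18.
Closing under the operation: H = {e, r^3, r^6, r^2s, r^5s, r^8s}, so |H| = 6.

6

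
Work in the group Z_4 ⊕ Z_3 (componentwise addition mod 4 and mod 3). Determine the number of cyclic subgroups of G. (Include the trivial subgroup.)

6

Each element a generates a cyclic subgroup ⟨a⟩; distinct elements may generate the same one (a cyclic group of order d has φ(d) generators).
Cyclic subgroups by order — order 1: 1; order 2: 1; order 3: 1; order 4: 1; order 6: 1; order 12: 1.
Total: 6.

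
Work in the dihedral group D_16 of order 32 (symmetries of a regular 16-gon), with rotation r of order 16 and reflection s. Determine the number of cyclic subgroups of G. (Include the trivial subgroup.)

21

A cyclic subgroup of order d is generated by each of its φ(d) elements of order d, so the cyclic subgroups of order d number (#elements of order d)/φ(d).
Cyclic subgroups by order — order 1: 1; order 2: 17; order 4: 1; order 8: 1; order 16: 1.
Total: 21.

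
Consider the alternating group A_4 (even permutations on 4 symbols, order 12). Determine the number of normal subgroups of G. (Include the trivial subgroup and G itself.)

3

G has 10 subgroups. Checking conjugation-invariance by order — order 1: 1/1 normal; order 2: 0/3 normal; order 3: 0/4 normal; order 4: 1/1 normal; order 12: 1/1 normal.
Total normal subgroups: 3.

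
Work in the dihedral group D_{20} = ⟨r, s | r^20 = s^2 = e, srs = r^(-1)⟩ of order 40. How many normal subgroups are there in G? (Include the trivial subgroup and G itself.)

9

G has 48 subgroups. Checking conjugation-invariance by order — order 1: 1/1 normal; order 2: 1/21 normal; order 4: 1/11 normal; order 5: 1/1 normal; order 8: 0/5 normal; order 10: 1/5 normal; order 20: 3/3 normal; order 40: 1/1 normal.
Total normal subgroups: 9.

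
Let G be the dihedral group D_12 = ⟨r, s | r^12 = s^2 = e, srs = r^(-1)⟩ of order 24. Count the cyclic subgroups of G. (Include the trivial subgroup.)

18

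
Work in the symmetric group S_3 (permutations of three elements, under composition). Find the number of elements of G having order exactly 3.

The elements of order 3 are: (1 2 3), (1 3 2).
That's 2.

2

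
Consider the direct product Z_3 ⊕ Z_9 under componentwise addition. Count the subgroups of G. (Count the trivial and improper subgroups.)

|G| = 27, so by Lagrange every subgroup order divides 27. Divisors: 1, 3, 9, 27.
Subgroups by order — order 1: 1; order 3: 4; order 9: 4; order 27: 1.
Total: 1 + 4 + 4 + 1 = 10.

10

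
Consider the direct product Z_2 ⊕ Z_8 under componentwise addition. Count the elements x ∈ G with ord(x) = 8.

An element (a,b) has order lcm(ord(a), ord(b)); count pairs with lcm equal to 8.
Enumerating gives 8 such elements.

8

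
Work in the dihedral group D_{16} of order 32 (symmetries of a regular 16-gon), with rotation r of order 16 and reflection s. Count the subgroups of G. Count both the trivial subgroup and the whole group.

36

|G| = 32, so by Lagrange every subgroup order divides 32. Divisors: 1, 2, 4, 8, 16, 32.
Subgroups by order — order 1: 1; order 2: 17; order 4: 9; order 8: 5; order 16: 3; order 32: 1.
Total: 1 + 17 + 9 + 5 + 3 + 1 = 36.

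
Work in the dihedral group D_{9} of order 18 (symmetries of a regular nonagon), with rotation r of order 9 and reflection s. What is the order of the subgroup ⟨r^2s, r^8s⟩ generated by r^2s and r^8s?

|⟨r^2s⟩| = 2 and |⟨r^8s⟩| = 2, so |H| is a multiple of lcm(2, 2) = 2 and divides |G| = 18.
Closing under the operation: H = {e, r^3, r^6, r^2s, r^5s, r^8s}, so |H| = 6.

6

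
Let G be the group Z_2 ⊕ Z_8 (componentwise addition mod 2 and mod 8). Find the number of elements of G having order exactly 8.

8

An element (a,b) has order lcm(ord(a), ord(b)); count pairs with lcm equal to 8.
Enumerating gives 8 such elements.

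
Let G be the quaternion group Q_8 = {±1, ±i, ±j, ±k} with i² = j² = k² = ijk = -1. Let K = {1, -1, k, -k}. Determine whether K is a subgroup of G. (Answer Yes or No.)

|K| = 4 divides |G| = 8, consistent with Lagrange.
K contains the identity, every element's inverse is in K, and K is closed under ·: it is a subgroup.
In fact K = ⟨-k⟩.

Yes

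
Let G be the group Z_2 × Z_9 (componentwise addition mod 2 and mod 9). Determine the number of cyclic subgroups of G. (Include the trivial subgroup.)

6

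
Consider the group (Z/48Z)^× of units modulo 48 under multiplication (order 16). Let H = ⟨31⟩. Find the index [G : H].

8

|⟨31⟩| = 2 and |G| = 16.
By Lagrange, [G : H] = |G|/|H| = 16/2 = 8.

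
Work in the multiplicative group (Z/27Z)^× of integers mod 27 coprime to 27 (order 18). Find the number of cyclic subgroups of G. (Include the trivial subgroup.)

6

Each element a generates a cyclic subgroup ⟨a⟩; distinct elements may generate the same one (a cyclic group of order d has φ(d) generators).
Cyclic subgroups by order — order 1: 1; order 2: 1; order 3: 1; order 6: 1; order 9: 1; order 18: 1.
Total: 6.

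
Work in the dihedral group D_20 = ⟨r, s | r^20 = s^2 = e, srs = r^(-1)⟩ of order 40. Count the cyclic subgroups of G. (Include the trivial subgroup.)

Group the elements of G by the cyclic subgroup they generate; each cyclic subgroup of order d accounts for φ(d) elements.
Cyclic subgroups by order — order 1: 1; order 2: 21; order 4: 1; order 5: 1; order 10: 1; order 20: 1.
Total: 26.

26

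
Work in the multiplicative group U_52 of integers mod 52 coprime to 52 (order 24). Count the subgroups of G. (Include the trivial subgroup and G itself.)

16

|G| = 24, so by Lagrange every subgroup order divides 24. Divisors: 1, 2, 3, 4, 6, 8, 12, 24.
Subgroups by order — order 1: 1; order 2: 3; order 3: 1; order 4: 3; order 6: 3; order 8: 1; order 12: 3; order 24: 1.
Total: 1 + 3 + 1 + 3 + 3 + 1 + 3 + 1 = 16.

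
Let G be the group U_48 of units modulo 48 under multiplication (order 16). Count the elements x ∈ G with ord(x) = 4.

The elements of order 4 are: 5, 11, 13, 19, 29, 35, 37, 43.
That's 8.

8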